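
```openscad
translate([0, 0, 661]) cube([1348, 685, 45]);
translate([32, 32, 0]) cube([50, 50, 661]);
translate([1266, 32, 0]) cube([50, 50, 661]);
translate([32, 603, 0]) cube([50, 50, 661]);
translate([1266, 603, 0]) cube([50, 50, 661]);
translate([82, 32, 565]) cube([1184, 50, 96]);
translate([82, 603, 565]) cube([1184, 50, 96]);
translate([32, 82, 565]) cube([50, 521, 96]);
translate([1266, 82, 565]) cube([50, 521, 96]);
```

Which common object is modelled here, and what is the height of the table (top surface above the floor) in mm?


A table. The table height is 706 mm.

A 1348×685×45 slab sits at z = 661 on four 50 mm square posts — a table. The top surface is at 661 + 45 = 706 mm.


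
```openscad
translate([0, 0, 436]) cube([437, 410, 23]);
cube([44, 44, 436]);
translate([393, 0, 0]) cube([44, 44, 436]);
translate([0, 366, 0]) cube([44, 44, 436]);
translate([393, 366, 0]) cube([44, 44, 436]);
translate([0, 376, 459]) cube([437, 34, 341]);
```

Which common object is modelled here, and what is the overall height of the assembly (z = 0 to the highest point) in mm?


A chair. The overall height is 800 mm.

A slab on four corner posts with a tall panel at the back — a chair. The seat slab sits at z = 436 with thickness 23, and the 341 mm backrest starts at the seat top, so the overall height is 436 + 23 + 341 = 800 mm.


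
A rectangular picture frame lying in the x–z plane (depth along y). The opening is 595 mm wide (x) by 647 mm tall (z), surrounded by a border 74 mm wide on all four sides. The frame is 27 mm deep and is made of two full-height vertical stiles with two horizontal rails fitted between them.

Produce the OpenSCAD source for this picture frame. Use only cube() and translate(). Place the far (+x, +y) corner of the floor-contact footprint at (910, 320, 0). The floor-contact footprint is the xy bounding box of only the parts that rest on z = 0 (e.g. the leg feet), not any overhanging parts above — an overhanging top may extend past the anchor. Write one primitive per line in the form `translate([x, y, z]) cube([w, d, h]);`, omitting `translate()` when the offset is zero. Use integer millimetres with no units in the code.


translate([167, 293, 0]) cube([74, 27, 795]);
translate([836, 293, 0]) cube([74, 27, 795]);
translate([241, 293, 0]) cube([595, 27, 74]);
translate([241, 293, 721]) cube([595, 27, 74]);


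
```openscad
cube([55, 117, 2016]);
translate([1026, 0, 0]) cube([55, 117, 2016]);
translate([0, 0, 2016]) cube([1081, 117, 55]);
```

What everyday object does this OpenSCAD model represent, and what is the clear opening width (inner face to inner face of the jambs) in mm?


A door frame. The clear opening width is 971 mm.

Two 2016 mm tall posts with a header on top — a door frame. The left jamb is 55 mm wide at x = 0; the right jamb starts at x = 1026. The clear opening is 1026 − 55 = 971 mm.


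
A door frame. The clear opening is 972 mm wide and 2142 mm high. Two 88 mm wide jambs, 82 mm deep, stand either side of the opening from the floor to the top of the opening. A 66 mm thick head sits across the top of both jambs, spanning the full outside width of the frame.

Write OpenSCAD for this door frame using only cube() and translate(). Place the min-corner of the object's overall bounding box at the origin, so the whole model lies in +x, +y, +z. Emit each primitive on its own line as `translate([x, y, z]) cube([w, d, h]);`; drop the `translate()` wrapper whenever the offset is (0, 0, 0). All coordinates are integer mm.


cube([88, 82, 2142]);
translate([1060, 0, 0]) cube([88, 82, 2142]);
translate([0, 0, 2142]) cube([1148, 82, 66]);


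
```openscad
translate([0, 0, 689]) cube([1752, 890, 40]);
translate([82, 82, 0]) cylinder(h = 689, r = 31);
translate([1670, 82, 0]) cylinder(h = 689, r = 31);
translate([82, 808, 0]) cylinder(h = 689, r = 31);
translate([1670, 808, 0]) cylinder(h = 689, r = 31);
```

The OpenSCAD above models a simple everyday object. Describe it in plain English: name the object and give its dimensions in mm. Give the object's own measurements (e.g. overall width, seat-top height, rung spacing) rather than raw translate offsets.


A table: top 1752 mm (x) × 890 mm (y), 40 mm thick, upper face at z = 729 mm, on four round legs of 62 mm diameter, each leg's bounding box inset 51 mm from the nearest pair of top edges from z = 0 to the bottom of the top.


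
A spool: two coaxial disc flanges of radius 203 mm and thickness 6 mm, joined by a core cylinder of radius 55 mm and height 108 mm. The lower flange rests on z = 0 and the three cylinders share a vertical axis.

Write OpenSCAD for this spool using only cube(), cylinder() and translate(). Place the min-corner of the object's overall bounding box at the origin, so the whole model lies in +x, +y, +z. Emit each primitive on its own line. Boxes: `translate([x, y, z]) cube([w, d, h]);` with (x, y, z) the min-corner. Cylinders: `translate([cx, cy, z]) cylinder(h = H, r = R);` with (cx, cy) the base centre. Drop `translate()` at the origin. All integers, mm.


translate([203, 203, 0]) cylinder(h = 6, r = 203);
translate([203, 203, 6]) cylinder(h = 108, r = 55);
translate([203, 203, 114]) cylinder(h = 6, r = 203);


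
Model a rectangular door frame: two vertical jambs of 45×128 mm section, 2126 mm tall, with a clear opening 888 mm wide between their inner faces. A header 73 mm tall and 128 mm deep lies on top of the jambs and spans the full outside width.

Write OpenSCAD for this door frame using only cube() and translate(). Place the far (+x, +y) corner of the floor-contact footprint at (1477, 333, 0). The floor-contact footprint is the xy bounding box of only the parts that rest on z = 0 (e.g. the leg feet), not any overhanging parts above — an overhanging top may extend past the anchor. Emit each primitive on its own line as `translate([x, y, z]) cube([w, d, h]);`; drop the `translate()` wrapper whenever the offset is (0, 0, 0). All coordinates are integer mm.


translate([499, 205, 0]) cube([45, 128, 2126]);
translate([1432, 205, 0]) cube([45, 128, 2126]);
translate([499, 205, 2126]) cube([978, 128, 73]);


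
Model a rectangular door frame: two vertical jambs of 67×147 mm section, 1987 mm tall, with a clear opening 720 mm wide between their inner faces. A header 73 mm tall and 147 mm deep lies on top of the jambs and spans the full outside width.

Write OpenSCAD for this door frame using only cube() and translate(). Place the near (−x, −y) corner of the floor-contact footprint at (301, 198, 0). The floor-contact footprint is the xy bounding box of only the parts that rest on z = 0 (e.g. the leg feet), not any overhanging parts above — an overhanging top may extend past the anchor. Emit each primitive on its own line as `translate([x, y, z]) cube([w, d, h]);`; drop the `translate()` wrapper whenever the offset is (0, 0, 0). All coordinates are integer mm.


translate([301, 198, 0]) cube([67, 147, 1987]);
translate([1088, 198, 0]) cube([67, 147, 1987]);
translate([301, 198, 1987]) cube([854, 147, 73]);


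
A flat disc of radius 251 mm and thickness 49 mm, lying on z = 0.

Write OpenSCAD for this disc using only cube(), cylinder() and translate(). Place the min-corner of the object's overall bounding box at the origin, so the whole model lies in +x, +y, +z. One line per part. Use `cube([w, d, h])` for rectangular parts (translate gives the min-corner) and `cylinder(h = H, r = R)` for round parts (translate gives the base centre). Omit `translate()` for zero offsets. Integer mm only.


translate([251, 251, 0]) cylinder(h = 49, r = 251);


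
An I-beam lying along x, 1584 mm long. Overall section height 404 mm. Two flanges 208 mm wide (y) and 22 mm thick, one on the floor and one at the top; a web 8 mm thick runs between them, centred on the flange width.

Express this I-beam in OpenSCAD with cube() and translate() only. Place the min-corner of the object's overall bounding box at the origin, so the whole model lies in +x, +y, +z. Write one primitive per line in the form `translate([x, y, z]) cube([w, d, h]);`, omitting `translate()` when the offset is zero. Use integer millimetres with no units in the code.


cube([1584, 208, 22]);
translate([0, 100, 22]) cube([1584, 8, 360]);
translate([0, 0, 382]) cube([1584, 208, 22]);


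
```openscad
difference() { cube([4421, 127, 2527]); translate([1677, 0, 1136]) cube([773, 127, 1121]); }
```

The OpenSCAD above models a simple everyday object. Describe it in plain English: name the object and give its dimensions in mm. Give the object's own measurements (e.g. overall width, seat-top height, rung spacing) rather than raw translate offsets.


A wall 4421 mm long (x), 127 mm thick (y), 2527 mm tall, with a rectangular window opening cut through it. The opening is 773 mm wide and 1121 mm tall; its sill is at z = 1136 mm and its near (−x) edge is 1677 mm from the wall's −x end. The opening passes through the full wall thickness.


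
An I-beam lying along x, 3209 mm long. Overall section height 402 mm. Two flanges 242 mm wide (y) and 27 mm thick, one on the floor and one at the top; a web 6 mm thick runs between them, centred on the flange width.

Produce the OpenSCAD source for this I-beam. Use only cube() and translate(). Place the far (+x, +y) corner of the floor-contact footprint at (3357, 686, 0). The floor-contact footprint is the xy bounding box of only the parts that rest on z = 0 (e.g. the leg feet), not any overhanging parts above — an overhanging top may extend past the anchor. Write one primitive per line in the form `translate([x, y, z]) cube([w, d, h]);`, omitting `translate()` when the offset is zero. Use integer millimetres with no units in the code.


translate([148, 444, 0]) cube([3209, 242, 27]);
translate([148, 562, 27]) cube([3209, 6, 348]);
translate([148, 444, 375]) cube([3209, 242, 27]);


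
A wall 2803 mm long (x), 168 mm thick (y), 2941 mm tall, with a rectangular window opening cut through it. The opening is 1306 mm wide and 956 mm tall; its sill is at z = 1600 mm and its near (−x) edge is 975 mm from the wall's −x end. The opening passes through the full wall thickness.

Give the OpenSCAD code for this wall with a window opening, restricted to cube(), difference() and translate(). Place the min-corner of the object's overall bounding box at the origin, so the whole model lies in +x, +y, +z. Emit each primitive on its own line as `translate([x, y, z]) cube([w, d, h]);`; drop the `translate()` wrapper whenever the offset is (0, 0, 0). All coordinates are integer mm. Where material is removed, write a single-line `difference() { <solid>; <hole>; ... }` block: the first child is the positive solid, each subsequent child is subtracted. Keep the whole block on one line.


difference() { cube([2803, 168, 2941]); translate([975, 0, 1600]) cube([1306, 168, 956]); }


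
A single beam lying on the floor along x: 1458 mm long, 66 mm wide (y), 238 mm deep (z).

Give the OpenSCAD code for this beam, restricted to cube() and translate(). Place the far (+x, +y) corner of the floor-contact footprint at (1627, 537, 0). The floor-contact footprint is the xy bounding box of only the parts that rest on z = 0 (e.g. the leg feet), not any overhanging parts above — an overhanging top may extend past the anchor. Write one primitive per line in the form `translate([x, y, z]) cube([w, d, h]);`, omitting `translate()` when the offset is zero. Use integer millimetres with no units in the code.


translate([169, 471, 0]) cube([1458, 66, 238]);


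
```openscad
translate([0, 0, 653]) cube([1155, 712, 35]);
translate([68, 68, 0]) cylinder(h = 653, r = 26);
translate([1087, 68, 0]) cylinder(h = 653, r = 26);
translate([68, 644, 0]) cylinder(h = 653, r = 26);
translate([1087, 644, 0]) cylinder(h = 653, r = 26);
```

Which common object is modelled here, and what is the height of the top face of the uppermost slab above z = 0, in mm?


A table. The table height is 688 mm.

A 1155×712×35 slab sits at z = 653 on four Ø52 mm round legs — a table. The top surface is at 653 + 35 = 688 mm.


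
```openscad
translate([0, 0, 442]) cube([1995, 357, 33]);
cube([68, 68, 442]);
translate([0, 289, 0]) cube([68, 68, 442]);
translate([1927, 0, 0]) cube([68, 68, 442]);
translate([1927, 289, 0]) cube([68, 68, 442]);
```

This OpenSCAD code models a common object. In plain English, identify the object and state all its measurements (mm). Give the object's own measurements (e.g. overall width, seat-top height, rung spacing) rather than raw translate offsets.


A long wooden bench with a 1995 mm (x) × 357 mm (y) seat, 33 mm thick, its top surface 475 mm above the floor. Four 68 mm square legs at the seat corners, flush with the edges, run from z = 0 to the seat underside.


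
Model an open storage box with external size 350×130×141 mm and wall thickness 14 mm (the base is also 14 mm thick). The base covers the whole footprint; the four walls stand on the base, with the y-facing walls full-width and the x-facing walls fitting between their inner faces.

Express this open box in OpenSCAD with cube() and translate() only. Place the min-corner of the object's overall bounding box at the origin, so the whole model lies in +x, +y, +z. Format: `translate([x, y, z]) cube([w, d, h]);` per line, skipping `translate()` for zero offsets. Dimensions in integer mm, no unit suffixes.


cube([350, 130, 14]);
translate([0, 0, 14]) cube([350, 14, 127]);
translate([0, 116, 14]) cube([350, 14, 127]);
translate([0, 14, 14]) cube([14, 102, 127]);
translate([336, 14, 14]) cube([14, 102, 127]);


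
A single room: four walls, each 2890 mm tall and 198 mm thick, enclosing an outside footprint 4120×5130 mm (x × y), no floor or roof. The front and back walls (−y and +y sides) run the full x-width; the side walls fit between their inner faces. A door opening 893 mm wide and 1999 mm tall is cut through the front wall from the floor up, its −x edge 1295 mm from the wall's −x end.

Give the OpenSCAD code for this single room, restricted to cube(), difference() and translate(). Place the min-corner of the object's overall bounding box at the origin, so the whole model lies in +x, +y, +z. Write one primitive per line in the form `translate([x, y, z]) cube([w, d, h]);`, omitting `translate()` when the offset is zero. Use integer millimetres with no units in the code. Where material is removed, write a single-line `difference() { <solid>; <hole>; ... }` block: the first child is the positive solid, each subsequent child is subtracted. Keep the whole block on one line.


difference() { cube([4120, 198, 2890]); translate([1295, 0, 0]) cube([893, 198, 1999]); }
translate([0, 4932, 0]) cube([4120, 198, 2890]);
translate([0, 198, 0]) cube([198, 4734, 2890]);
translate([3922, 198, 0]) cube([198, 4734, 2890]);


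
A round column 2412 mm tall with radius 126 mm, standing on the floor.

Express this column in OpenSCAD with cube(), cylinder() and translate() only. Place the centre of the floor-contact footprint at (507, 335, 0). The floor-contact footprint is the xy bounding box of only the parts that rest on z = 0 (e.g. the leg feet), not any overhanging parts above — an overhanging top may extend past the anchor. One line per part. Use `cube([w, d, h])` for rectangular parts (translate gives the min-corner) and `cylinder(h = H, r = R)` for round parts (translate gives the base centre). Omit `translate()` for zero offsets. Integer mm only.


translate([507, 335, 0]) cylinder(h = 2412, r = 126);


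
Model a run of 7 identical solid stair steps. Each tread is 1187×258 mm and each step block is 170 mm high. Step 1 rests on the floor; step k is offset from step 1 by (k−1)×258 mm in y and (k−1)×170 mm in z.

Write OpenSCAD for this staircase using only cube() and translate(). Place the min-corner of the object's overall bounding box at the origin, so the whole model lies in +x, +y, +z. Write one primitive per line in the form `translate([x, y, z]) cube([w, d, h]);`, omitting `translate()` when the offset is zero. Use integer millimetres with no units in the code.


cube([1187, 258, 170]);
translate([0, 258, 170]) cube([1187, 258, 170]);
translate([0, 516, 340]) cube([1187, 258, 170]);
translate([0, 774, 510]) cube([1187, 258, 170]);
translate([0, 1032, 680]) cube([1187, 258, 170]);
translate([0, 1290, 850]) cube([1187, 258, 170]);
translate([0, 1548, 1020]) cube([1187, 258, 170]);


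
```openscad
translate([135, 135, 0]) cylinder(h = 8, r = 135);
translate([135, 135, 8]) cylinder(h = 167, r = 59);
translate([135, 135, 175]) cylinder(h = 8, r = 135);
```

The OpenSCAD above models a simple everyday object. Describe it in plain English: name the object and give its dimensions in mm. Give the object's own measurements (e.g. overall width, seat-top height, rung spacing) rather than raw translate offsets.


A spool: two coaxial disc flanges of radius 135 mm and thickness 8 mm, joined by a core cylinder of radius 59 mm and height 167 mm. The lower flange rests on z = 0 and the three cylinders share a vertical axis.


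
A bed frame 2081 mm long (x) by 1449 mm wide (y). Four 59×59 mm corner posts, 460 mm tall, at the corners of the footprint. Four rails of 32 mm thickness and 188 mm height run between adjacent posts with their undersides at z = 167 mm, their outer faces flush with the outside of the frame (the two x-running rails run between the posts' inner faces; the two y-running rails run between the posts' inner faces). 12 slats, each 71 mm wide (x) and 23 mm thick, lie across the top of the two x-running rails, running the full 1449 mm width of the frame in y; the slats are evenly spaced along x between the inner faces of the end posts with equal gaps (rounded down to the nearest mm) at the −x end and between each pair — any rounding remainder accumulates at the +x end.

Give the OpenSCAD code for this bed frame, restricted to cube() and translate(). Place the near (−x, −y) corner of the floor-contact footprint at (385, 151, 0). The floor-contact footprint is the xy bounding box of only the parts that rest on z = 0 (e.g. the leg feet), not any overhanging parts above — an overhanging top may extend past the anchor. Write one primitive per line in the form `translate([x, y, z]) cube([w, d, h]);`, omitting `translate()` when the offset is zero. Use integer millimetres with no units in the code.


translate([385, 151, 0]) cube([59, 59, 460]);
translate([385, 1541, 0]) cube([59, 59, 460]);
translate([2407, 151, 0]) cube([59, 59, 460]);
translate([2407, 1541, 0]) cube([59, 59, 460]);
translate([444, 151, 167]) cube([1963, 32, 188]);
translate([444, 1568, 167]) cube([1963, 32, 188]);
translate([385, 210, 167]) cube([32, 1331, 188]);
translate([2434, 210, 167]) cube([32, 1331, 188]);
translate([529, 151, 355]) cube([71, 1449, 23]);
translate([685, 151, 355]) cube([71, 1449, 23]);
translate([841, 151, 355]) cube([71, 1449, 23]);
translate([997, 151, 355]) cube([71, 1449, 23]);
translate([1153, 151, 355]) cube([71, 1449, 23]);
translate([1309, 151, 355]) cube([71, 1449, 23]);
translate([1465, 151, 355]) cube([71, 1449, 23]);
translate([1621, 151, 355]) cube([71, 1449, 23]);
translate([1777, 151, 355]) cube([71, 1449, 23]);
translate([1933, 151, 355]) cube([71, 1449, 23]);
translate([2089, 151, 355]) cube([71, 1449, 23]);
translate([2245, 151, 355]) cube([71, 1449, 23]);


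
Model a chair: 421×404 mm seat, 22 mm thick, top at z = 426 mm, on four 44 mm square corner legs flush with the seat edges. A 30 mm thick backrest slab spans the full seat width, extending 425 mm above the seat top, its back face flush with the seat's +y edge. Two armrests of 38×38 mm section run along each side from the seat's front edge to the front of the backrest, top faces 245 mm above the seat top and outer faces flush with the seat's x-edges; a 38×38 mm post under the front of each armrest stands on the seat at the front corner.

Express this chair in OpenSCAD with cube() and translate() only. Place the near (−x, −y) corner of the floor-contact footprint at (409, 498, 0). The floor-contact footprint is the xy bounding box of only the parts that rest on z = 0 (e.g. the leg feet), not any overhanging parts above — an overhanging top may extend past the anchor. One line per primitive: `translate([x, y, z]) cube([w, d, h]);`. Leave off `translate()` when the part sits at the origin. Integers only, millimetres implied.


translate([409, 498, 404]) cube([421, 404, 22]);
translate([409, 498, 0]) cube([44, 44, 404]);
translate([786, 498, 0]) cube([44, 44, 404]);
translate([409, 858, 0]) cube([44, 44, 404]);
translate([786, 858, 0]) cube([44, 44, 404]);
translate([409, 872, 426]) cube([421, 30, 425]);
translate([409, 498, 633]) cube([38, 374, 38]);
translate([792, 498, 633]) cube([38, 374, 38]);
translate([409, 498, 426]) cube([38, 38, 207]);
translate([792, 498, 426]) cube([38, 38, 207]);


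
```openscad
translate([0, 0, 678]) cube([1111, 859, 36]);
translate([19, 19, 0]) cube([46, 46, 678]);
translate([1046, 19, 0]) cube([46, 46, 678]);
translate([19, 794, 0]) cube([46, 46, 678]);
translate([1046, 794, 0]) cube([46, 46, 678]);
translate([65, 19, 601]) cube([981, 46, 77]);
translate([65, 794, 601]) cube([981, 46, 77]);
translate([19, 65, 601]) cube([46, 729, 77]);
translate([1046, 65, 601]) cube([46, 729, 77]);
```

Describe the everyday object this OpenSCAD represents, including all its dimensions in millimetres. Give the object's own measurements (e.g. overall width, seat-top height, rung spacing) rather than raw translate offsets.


A table: top 1111 mm (x) × 859 mm (y), 36 mm thick, upper face at z = 714 mm, on four 46×46 mm square legs, each inset 19 mm from the nearest pair of top edges from z = 0 to the bottom of the top. Four apron rails, 46 mm thick and 77 mm tall, run between adjacent legs with their top edges flush with the underside of the top and their outer faces flush with the legs' outer faces.


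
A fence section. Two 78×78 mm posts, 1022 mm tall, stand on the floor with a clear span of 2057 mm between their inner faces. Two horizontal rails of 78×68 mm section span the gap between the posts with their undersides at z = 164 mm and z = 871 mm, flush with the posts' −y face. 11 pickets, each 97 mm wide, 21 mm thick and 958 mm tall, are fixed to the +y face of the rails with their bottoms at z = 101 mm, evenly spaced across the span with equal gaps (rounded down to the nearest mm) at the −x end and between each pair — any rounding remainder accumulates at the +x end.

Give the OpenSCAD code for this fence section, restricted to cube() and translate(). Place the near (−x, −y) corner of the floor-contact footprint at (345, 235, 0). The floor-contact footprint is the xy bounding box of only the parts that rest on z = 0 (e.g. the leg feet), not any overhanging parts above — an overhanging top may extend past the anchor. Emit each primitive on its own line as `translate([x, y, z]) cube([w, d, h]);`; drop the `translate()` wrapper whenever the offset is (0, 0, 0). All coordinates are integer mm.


translate([345, 235, 0]) cube([78, 78, 1022]);
translate([2480, 235, 0]) cube([78, 78, 1022]);
translate([423, 235, 164]) cube([2057, 78, 68]);
translate([423, 235, 871]) cube([2057, 78, 68]);
translate([505, 313, 101]) cube([97, 21, 958]);
translate([684, 313, 101]) cube([97, 21, 958]);
translate([863, 313, 101]) cube([97, 21, 958]);
translate([1042, 313, 101]) cube([97, 21, 958]);
translate([1221, 313, 101]) cube([97, 21, 958]);
translate([1400, 313, 101]) cube([97, 21, 958]);
translate([1579, 313, 101]) cube([97, 21, 958]);
translate([1758, 313, 101]) cube([97, 21, 958]);
translate([1937, 313, 101]) cube([97, 21, 958]);
translate([2116, 313, 101]) cube([97, 21, 958]);
translate([2295, 313, 101]) cube([97, 21, 958]);


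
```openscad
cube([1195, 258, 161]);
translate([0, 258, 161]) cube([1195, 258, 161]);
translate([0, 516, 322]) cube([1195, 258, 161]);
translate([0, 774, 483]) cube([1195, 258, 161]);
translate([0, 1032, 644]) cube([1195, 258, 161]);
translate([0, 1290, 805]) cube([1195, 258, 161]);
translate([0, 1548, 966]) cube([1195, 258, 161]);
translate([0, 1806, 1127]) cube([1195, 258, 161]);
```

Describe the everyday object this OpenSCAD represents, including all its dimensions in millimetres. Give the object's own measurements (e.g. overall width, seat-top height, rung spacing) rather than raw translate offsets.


A straight staircase of 8 solid steps. Each step is 1195 mm wide (x), 258 mm deep (y, the going) and 161 mm tall (the rise). The first step rests on the floor; each subsequent step sits one going further in +y and one rise higher in +z, directly behind and above the previous step with no overlap.


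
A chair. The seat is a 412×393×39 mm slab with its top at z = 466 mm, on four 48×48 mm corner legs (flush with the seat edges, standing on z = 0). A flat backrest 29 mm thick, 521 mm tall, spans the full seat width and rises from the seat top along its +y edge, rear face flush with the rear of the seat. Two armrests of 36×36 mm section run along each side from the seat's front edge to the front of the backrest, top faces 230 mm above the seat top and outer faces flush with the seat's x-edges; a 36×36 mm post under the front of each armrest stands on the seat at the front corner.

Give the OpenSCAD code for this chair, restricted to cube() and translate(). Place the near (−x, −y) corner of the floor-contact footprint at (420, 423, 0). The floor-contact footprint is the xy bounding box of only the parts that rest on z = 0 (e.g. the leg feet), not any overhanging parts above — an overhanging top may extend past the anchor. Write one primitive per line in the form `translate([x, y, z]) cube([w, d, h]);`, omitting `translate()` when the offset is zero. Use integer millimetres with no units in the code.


translate([420, 423, 427]) cube([412, 393, 39]);
translate([420, 423, 0]) cube([48, 48, 427]);
translate([784, 423, 0]) cube([48, 48, 427]);
translate([420, 768, 0]) cube([48, 48, 427]);
translate([784, 768, 0]) cube([48, 48, 427]);
translate([420, 787, 466]) cube([412, 29, 521]);
translate([420, 423, 660]) cube([36, 364, 36]);
translate([796, 423, 660]) cube([36, 364, 36]);
translate([420, 423, 466]) cube([36, 36, 194]);
translate([796, 423, 466]) cube([36, 36, 194]);


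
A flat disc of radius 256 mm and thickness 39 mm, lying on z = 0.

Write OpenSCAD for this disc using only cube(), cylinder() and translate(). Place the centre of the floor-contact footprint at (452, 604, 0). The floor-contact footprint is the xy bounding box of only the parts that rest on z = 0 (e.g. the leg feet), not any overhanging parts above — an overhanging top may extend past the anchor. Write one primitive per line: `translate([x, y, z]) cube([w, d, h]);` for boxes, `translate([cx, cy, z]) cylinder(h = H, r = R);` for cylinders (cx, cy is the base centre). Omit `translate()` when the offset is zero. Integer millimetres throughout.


translate([452, 604, 0]) cylinder(h = 39, r = 256);


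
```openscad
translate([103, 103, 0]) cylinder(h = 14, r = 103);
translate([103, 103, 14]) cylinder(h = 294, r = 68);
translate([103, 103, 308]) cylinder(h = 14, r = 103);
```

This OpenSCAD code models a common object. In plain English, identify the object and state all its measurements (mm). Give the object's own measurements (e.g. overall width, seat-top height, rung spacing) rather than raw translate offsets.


A spool: two coaxial disc flanges of radius 103 mm and thickness 14 mm, joined by a core cylinder of radius 68 mm and height 294 mm. The lower flange rests on z = 0 and the three cylinders share a vertical axis.


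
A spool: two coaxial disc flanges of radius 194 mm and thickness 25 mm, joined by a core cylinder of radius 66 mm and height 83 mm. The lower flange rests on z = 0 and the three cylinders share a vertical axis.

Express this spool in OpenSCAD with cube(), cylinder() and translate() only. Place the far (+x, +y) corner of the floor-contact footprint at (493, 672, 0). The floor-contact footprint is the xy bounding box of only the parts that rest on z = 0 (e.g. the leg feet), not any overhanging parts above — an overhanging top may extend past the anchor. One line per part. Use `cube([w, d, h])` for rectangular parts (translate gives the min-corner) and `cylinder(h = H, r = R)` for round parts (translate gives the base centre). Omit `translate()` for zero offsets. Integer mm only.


translate([299, 478, 0]) cylinder(h = 25, r = 194);
translate([299, 478, 25]) cylinder(h = 83, r = 66);
translate([299, 478, 108]) cylinder(h = 25, r = 194);


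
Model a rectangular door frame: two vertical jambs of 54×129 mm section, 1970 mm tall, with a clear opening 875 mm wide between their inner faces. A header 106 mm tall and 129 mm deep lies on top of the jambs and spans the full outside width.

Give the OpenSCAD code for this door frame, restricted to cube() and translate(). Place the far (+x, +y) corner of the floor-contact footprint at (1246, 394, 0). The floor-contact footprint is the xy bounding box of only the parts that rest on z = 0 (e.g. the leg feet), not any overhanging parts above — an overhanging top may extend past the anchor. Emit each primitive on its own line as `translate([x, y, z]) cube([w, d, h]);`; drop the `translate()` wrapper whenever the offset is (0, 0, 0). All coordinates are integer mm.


translate([263, 265, 0]) cube([54, 129, 1970]);
translate([1192, 265, 0]) cube([54, 129, 1970]);
translate([263, 265, 1970]) cube([983, 129, 106]);


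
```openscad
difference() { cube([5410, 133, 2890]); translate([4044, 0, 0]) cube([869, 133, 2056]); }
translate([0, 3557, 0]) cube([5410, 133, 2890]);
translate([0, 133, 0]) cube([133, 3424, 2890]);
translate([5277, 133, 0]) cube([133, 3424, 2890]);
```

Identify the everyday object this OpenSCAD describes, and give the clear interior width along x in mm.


A single room. The interior width is 5144 mm.

Four walls enclosing a rectangle with a door in the front wall — a room. Outside width 5410 minus two 133 mm walls gives 5144 mm.


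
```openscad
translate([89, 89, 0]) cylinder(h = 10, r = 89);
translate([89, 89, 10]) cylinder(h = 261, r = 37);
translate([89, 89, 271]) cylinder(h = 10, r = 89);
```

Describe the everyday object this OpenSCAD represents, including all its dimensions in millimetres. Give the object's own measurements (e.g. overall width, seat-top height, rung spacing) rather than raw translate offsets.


A spool: two coaxial disc flanges of radius 89 mm and thickness 10 mm, joined by a core cylinder of radius 37 mm and height 261 mm. The lower flange rests on z = 0 and the three cylinders share a vertical axis.


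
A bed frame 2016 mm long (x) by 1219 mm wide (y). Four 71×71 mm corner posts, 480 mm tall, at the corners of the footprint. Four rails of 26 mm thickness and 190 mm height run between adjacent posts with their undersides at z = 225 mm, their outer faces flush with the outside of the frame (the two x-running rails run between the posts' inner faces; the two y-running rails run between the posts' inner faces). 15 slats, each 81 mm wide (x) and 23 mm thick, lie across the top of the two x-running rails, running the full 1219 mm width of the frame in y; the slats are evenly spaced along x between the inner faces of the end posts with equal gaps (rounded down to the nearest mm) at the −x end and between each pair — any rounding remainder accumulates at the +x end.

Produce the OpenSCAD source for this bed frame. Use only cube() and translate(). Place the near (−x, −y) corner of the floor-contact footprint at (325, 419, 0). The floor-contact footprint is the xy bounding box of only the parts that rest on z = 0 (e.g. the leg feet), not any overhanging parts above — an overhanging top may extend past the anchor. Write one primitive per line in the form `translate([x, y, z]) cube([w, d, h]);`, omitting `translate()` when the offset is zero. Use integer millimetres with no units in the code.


translate([325, 419, 0]) cube([71, 71, 480]);
translate([325, 1567, 0]) cube([71, 71, 480]);
translate([2270, 419, 0]) cube([71, 71, 480]);
translate([2270, 1567, 0]) cube([71, 71, 480]);
translate([396, 419, 225]) cube([1874, 26, 190]);
translate([396, 1612, 225]) cube([1874, 26, 190]);
translate([325, 490, 225]) cube([26, 1077, 190]);
translate([2315, 490, 225]) cube([26, 1077, 190]);
translate([437, 419, 415]) cube([81, 1219, 23]);
translate([559, 419, 415]) cube([81, 1219, 23]);
translate([681, 419, 415]) cube([81, 1219, 23]);
translate([803, 419, 415]) cube([81, 1219, 23]);
translate([925, 419, 415]) cube([81, 1219, 23]);
translate([1047, 419, 415]) cube([81, 1219, 23]);
translate([1169, 419, 415]) cube([81, 1219, 23]);
translate([1291, 419, 415]) cube([81, 1219, 23]);
translate([1413, 419, 415]) cube([81, 1219, 23]);
translate([1535, 419, 415]) cube([81, 1219, 23]);
translate([1657, 419, 415]) cube([81, 1219, 23]);
translate([1779, 419, 415]) cube([81, 1219, 23]);
translate([1901, 419, 415]) cube([81, 1219, 23]);
translate([2023, 419, 415]) cube([81, 1219, 23]);
translate([2145, 419, 415]) cube([81, 1219, 23]);


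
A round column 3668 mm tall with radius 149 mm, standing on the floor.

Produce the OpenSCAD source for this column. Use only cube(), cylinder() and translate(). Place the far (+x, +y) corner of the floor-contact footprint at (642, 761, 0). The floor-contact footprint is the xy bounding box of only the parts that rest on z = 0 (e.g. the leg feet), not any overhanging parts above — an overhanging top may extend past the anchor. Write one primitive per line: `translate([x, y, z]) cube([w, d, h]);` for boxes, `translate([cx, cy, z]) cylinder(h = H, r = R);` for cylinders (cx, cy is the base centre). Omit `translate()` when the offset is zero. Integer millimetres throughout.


translate([493, 612, 0]) cylinder(h = 3668, r = 149);


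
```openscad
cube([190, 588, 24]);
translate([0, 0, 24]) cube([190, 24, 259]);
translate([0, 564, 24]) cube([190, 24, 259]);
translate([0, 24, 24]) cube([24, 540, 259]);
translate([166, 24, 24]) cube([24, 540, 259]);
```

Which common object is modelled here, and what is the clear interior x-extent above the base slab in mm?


An open box. The internal width is 142 mm.

A 190×588 base slab with four walls standing on it — an open box. The base is 190 mm wide and the walls are 24 mm thick, so the internal width is 190 − 2 × 24 = 142 mm.


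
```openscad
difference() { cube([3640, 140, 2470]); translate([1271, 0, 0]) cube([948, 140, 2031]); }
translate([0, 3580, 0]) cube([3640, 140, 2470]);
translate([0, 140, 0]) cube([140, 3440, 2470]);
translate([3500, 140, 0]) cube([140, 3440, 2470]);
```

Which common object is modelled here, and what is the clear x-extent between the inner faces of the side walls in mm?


A single room. The interior width is 3360 mm.

Four walls enclosing a rectangle with a door in the front wall — a room. Outside width 3640 minus two 140 mm walls gives 3360 mm.


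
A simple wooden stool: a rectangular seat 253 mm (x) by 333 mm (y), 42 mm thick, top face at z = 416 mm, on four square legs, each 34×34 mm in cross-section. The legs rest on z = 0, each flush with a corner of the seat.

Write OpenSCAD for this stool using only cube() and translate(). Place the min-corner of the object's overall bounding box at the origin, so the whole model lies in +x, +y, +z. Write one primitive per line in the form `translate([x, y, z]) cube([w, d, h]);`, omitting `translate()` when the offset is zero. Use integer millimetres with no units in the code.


translate([0, 0, 374]) cube([253, 333, 42]);
cube([34, 34, 374]);
translate([219, 0, 0]) cube([34, 34, 374]);
translate([0, 299, 0]) cube([34, 34, 374]);
translate([219, 299, 0]) cube([34, 34, 374]);


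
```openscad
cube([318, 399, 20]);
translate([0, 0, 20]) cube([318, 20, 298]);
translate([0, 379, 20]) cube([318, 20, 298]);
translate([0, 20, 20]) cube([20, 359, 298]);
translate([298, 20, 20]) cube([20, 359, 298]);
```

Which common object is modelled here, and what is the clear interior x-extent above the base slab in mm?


An open box. The internal width is 278 mm.

A 318×399 base slab with four walls standing on it — an open box. The base is 318 mm wide and the walls are 20 mm thick, so the internal width is 318 − 2 × 20 = 278 mm.


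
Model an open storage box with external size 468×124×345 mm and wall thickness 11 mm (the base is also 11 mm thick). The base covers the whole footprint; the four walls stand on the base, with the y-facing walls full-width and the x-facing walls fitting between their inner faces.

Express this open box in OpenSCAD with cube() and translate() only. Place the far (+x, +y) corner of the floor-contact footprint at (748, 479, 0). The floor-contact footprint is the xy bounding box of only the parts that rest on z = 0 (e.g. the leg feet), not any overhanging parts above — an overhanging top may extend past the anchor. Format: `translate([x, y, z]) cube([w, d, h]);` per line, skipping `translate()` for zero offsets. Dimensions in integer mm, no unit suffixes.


translate([280, 355, 0]) cube([468, 124, 11]);
translate([280, 355, 11]) cube([468, 11, 334]);
translate([280, 468, 11]) cube([468, 11, 334]);
translate([280, 366, 11]) cube([11, 102, 334]);
translate([737, 366, 11]) cube([11, 102, 334]);


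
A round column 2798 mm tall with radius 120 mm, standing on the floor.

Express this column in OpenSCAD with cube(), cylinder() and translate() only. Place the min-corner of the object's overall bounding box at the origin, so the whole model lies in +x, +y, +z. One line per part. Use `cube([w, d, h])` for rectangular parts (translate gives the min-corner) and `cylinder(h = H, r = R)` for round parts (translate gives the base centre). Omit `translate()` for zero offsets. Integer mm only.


translate([120, 120, 0]) cylinder(h = 2798, r = 120);


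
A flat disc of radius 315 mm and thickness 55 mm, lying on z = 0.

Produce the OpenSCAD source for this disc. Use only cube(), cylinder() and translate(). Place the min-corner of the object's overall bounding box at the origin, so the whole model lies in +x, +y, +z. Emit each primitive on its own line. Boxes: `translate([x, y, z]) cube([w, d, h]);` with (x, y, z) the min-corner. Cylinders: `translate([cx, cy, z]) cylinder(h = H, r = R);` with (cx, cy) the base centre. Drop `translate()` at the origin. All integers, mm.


translate([315, 315, 0]) cylinder(h = 55, r = 315);


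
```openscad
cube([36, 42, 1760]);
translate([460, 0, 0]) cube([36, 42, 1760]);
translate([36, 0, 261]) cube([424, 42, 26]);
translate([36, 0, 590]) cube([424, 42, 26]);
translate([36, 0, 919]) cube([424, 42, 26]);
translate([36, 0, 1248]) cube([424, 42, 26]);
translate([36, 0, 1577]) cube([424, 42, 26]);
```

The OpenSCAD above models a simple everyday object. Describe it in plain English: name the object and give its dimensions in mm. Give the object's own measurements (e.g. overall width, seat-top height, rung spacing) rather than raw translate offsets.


A straight ladder. Two 36×42 mm vertical rails, 1760 mm tall, stand 496 mm apart (outside-to-outside) with their front faces coplanar on the −y side. 5 rungs, each 42 mm deep and 26 mm tall, span between the inner faces of the rails, front faces flush with the rails. The lowest rung's underside is at z = 261 mm and rungs are spaced 329 mm apart (underside to underside).


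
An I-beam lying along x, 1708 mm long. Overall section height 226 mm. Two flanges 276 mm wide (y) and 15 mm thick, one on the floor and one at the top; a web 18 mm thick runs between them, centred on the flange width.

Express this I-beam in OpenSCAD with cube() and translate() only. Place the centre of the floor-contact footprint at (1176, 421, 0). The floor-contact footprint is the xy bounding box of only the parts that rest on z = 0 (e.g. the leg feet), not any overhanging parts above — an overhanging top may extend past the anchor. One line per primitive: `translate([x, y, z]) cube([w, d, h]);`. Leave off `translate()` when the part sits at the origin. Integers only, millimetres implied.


translate([322, 283, 0]) cube([1708, 276, 15]);
translate([322, 412, 15]) cube([1708, 18, 196]);
translate([322, 283, 211]) cube([1708, 276, 15]);


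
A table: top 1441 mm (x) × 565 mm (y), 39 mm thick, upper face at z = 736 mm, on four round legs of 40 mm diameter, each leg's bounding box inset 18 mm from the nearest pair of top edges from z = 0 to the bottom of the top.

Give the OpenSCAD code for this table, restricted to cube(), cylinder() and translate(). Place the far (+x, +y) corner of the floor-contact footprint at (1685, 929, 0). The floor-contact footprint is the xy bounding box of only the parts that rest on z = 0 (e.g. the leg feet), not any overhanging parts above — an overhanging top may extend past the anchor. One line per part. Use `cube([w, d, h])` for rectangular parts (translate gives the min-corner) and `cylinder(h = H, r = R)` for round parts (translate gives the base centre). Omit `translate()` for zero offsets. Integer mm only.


// leg_h = 736 - 39 = 697
translate([262, 382, 697]) cube([1441, 565, 39]);
translate([300, 420, 0]) cylinder(h = 697, r = 20);
translate([1665, 420, 0]) cylinder(h = 697, r = 20);
translate([300, 909, 0]) cylinder(h = 697, r = 20);
translate([1665, 909, 0]) cylinder(h = 697, r = 20);
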